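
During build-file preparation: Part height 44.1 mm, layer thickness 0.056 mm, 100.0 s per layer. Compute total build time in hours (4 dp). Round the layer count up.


Layers = ceil(44.1/0.056) = 788
t = 788 * 100.0 / 3600 = 21.8889 hrs


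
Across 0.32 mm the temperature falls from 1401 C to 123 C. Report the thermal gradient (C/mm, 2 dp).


G = (1401-123)/0.32 = 3993.75 C/mm


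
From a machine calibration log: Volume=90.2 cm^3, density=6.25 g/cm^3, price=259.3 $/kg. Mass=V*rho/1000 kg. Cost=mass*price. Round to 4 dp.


Mass = 90.2*6.25/1000 = 0.56375 kg
Cost = 0.56375 * 259.3 = 146.1804 $


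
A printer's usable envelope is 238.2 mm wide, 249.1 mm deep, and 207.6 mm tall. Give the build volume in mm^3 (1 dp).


V = 238.2 * 249.1 * 207.6 = 12318074.7 mm^3


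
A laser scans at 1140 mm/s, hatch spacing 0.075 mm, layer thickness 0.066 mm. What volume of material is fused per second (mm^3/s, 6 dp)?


Rate = 1140 * 0.075 * 0.066 = 5.643 mm^3/s


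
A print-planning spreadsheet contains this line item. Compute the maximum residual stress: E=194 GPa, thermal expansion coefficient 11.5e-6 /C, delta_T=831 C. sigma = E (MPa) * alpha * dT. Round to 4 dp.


sigma = 194*1000 * 11.5e-6 * 831 = 1853.961 MPa


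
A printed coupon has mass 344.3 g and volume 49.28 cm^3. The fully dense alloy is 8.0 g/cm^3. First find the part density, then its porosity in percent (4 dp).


rho_part = 344.3 / 49.28 = 6.98660714 g/cm^3
Porosity = (1 - 6.98660714/8.0)*100 = 12.6674 %


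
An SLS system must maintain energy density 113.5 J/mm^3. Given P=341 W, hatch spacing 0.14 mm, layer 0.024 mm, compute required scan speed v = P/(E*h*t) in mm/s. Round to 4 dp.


v = 341 / (113.5*0.14*0.024) = 894.1682 mm/s


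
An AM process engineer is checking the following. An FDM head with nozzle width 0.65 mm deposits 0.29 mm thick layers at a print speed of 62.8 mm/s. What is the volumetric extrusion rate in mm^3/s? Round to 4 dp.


Rate = 0.65 * 0.29 * 62.8 = 11.8378 mm^3/s


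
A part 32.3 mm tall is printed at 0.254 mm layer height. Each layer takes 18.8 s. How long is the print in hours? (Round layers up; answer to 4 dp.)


Layers = ceil(32.3/0.254) = 128
t = 128 * 18.8 / 3600 = 0.6684 hrs


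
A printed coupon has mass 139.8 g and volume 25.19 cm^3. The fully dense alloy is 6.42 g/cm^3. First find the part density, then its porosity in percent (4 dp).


rho_part = 139.8 / 25.19 = 5.54982136 g/cm^3
Porosity = (1 - 5.54982136/6.42)*100 = 13.5542 %


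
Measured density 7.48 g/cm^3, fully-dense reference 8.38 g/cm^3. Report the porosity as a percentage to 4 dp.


Porosity = (1-7.48/8.38)*100 = 10.7399 %


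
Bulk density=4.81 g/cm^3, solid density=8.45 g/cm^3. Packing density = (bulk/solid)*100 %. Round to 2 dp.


Packing = (4.81/8.45)*100 = 56.92 %


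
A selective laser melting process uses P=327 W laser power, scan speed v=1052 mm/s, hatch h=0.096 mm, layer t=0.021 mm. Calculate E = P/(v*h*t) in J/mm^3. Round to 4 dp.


E = 327 / (1052*0.096*0.021) = 154.1848 J/mm^3


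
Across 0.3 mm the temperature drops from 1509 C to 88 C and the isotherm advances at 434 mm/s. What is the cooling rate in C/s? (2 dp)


G = (1509-88)/0.3 = 4736.66666667 C/mm
CR = 4736.66666667 * 434 = 2055713.33 C/s


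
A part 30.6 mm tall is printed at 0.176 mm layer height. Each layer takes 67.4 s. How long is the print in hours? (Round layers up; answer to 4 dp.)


Layers = ceil(30.6/0.176) = 174
t = 174 * 67.4 / 3600 = 3.2577 hrs


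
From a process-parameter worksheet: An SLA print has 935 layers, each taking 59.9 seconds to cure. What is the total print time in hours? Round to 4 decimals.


t = 935 * 59.9 / 3600 = 15.5574 hrs


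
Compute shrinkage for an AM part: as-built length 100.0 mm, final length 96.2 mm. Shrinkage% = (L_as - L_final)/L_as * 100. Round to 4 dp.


Shrinkage = ((100.0-96.2)/100.0)*100 = 3.8 %


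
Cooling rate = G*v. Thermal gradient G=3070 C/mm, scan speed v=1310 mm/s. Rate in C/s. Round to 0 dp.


CR = 3070 * 1310 = 4021700 C/s


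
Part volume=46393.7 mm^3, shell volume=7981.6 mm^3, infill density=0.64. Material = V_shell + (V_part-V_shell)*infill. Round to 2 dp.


V_infill = (46393.7 - 7981.6) * 0.64 = 24583.74
V_total = 7981.6 + 24583.74 = 32565.34 mm^3


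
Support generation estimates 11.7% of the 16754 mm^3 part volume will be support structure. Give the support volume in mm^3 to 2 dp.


V_support = 16754 * 0.117 = 1960.22 mm^3


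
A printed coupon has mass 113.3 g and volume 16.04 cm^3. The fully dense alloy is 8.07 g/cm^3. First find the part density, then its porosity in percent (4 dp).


rho_part = 113.3 / 16.04 = 7.06359102 g/cm^3
Porosity = (1 - 7.06359102/8.07)*100 = 12.471 %


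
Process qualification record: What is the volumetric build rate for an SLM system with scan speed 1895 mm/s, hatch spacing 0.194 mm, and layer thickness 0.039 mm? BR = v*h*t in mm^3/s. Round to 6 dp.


Rate = 1895 * 0.194 * 0.039 = 14.33757 mm^3/s


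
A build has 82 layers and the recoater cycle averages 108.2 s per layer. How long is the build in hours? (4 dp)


t = 82 * 108.2 / 3600 = 2.4646 hrs


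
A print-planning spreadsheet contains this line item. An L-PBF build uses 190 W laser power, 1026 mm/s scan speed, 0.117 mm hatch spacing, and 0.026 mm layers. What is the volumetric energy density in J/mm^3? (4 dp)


E = 190 / (1026*0.117*0.026) = 60.8761 J/mm^3


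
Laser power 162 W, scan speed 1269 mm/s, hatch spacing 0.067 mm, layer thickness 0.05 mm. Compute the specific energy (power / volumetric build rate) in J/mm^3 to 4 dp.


Build rate = 1269 * 0.067 * 0.05 = 4.25115 mm^3/s
SE = 162 / 4.25115 = 38.1073 J/mm^3


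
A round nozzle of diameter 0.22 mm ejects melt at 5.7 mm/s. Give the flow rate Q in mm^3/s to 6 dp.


A = pi*(0.22/2)^2 = 0.03801327 mm^2
Q = 0.03801327 * 5.7 = 0.216676 mm^3/s


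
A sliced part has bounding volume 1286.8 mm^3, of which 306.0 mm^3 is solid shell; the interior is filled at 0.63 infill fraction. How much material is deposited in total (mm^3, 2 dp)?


V_infill = (1286.8 - 306.0) * 0.63 = 617.9
V_total = 306.0 + 617.9 = 923.9 mm^3


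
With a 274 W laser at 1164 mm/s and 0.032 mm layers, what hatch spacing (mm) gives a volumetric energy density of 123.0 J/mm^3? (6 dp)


h = 274 / (123.0*1164*0.032) = 0.059806 mm


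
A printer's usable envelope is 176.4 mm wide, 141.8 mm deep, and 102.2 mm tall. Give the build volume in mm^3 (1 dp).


V = 176.4 * 141.8 * 102.2 = 2556381.7 mm^3


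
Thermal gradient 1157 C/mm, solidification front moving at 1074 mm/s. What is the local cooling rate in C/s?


CR = 1157 * 1074 = 1242618 C/s


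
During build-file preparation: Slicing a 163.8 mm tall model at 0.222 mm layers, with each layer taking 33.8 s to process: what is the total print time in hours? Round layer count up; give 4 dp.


Layers = ceil(163.8/0.222) = 738
t = 738 * 33.8 / 3600 = 6.929 hrs


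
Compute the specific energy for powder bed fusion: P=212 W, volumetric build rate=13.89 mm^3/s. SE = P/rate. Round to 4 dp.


SE = 212 / 13.89 = 15.2628 J/mm^3


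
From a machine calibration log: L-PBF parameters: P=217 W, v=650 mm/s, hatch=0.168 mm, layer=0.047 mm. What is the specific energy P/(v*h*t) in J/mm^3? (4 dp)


Build rate = 650 * 0.168 * 0.047 = 5.1324 mm^3/s
SE = 217 / 5.1324 = 42.2804 J/mm^3


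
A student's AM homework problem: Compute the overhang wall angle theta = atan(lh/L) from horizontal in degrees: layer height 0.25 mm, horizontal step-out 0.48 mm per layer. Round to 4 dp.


angle = atan(0.25/0.48) = 27.512 degrees


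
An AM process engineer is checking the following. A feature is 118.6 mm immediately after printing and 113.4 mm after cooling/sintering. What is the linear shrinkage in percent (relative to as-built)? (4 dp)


Shrinkage = ((118.6-113.4)/118.6)*100 = 4.3845 %


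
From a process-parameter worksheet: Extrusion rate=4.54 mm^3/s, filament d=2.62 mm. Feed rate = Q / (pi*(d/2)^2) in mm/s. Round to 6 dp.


A = pi*(2.62/2)^2 = 5.391287
v = 4.54 / 5.391287 = 0.842099 mm/s


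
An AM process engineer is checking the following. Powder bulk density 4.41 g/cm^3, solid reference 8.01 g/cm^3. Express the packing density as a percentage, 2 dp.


Packing = (4.41/8.01)*100 = 55.06 %


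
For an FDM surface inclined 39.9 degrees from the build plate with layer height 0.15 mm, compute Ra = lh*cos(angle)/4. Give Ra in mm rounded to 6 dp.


Ra = 0.15 * cos(39.9) / 4 = 0.028769 mm


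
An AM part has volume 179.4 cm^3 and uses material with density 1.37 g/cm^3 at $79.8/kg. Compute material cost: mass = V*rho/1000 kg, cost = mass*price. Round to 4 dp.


Mass = 179.4*1.37/1000 = 0.245778 kg
Cost = 0.245778 * 79.8 = 19.6131 $


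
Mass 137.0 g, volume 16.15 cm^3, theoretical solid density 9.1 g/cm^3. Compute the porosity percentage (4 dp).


rho_part = 137.0 / 16.15 = 8.48297214 g/cm^3
Porosity = (1 - 8.48297214/9.1)*100 = 6.7805 %


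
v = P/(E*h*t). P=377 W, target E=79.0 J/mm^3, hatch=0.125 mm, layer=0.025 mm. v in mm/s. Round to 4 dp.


v = 377 / (79.0*0.125*0.025) = 1527.0886 mm/s


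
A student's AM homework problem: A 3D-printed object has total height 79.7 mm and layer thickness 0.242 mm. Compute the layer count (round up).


Layers = ceil(79.7/0.242) = 330


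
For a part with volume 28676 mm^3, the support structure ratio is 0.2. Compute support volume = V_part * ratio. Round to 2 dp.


V_support = 28676 * 0.2 = 5735.2 mm^3


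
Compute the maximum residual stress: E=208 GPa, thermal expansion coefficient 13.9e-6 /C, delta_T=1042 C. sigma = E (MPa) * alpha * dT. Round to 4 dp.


sigma = 208*1000 * 13.9e-6 * 1042 = 3012.6304 MPa


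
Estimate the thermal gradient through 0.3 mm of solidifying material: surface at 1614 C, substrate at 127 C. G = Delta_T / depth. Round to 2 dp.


G = (1614-127)/0.3 = 4956.67 C/mm


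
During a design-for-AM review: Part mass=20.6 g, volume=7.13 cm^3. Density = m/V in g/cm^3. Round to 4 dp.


rho = 20.6 / 7.13 = 2.8892 g/cm^3


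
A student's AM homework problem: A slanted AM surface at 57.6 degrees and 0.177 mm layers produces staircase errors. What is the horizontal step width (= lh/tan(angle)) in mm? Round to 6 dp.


step = 0.177 / tan(57.6) = 0.112328 mm


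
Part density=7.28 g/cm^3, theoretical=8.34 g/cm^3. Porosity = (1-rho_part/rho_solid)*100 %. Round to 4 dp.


Porosity = (1-7.28/8.34)*100 = 12.7098 %


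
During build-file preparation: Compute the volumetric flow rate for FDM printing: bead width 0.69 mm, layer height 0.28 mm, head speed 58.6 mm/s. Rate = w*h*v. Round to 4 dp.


Rate = 0.69 * 0.28 * 58.6 = 11.3215 mm^3/s


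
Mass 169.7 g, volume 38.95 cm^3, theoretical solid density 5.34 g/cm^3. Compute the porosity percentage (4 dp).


rho_part = 169.7 / 38.95 = 4.35686778 g/cm^3
Porosity = (1 - 4.35686778/5.34)*100 = 18.4107 %


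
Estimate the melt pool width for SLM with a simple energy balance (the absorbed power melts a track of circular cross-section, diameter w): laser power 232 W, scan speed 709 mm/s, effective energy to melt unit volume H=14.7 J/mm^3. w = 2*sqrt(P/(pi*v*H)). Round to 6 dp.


w = 2*sqrt(232/(pi*709*14.7)) = 0.168352 mm


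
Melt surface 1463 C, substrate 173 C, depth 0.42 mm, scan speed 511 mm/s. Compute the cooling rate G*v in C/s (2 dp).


G = (1463-173)/0.42 = 3071.42857143 C/mm
CR = 3071.42857143 * 511 = 1569500.0 C/s


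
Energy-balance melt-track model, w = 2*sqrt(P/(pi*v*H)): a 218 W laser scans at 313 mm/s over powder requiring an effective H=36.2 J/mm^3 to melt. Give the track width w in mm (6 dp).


w = 2*sqrt(218/(pi*313*36.2)) = 0.156515 mm


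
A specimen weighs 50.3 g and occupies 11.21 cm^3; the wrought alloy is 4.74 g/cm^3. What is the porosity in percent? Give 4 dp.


rho_part = 50.3 / 11.21 = 4.48706512 g/cm^3
Porosity = (1 - 4.48706512/4.74)*100 = 5.3362 %


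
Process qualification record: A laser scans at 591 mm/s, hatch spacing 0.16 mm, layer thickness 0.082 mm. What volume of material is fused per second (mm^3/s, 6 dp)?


Rate = 591 * 0.16 * 0.082 = 7.75392 mm^3/s


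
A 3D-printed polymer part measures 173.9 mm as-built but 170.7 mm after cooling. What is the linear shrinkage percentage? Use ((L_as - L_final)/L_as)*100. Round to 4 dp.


Shrinkage = ((173.9-170.7)/173.9)*100 = 1.8401 %


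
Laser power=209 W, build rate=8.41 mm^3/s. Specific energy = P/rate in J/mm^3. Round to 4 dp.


SE = 209 / 8.41 = 24.8514 J/mm^3


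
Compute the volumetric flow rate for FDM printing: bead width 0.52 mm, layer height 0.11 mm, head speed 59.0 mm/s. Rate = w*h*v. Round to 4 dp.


Rate = 0.52 * 0.11 * 59.0 = 3.3748 mm^3/s


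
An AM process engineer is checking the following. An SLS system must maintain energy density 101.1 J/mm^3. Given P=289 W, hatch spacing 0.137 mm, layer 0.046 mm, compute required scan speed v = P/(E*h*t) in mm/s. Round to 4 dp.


v = 289 / (101.1*0.137*0.046) = 453.595 mm/s


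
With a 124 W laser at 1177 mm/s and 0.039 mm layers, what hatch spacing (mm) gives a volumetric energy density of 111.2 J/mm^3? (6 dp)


h = 124 / (111.2*1177*0.039) = 0.024293 mm


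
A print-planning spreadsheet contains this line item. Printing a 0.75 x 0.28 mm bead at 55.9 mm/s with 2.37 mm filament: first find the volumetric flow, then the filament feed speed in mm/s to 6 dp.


Q = 0.75 * 0.28 * 55.9 = 11.739 mm^3/s
A_fil = pi*(2.37/2)^2 = 4.41150294 mm^2
v_feed = 11.739 / 4.41150294 = 2.660998 mm/s


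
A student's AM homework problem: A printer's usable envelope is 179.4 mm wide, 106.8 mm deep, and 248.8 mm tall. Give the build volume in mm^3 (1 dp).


V = 179.4 * 106.8 * 248.8 = 4766988.1 mm^3


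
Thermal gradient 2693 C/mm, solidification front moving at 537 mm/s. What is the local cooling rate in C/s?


CR = 2693 * 537 = 1446141 C/s


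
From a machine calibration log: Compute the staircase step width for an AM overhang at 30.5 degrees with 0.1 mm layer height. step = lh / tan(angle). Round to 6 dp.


step = 0.1 / tan(30.5) = 0.169766 mm


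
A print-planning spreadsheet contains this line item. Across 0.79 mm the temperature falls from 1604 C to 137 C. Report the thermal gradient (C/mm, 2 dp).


G = (1604-137)/0.79 = 1856.96 C/mm


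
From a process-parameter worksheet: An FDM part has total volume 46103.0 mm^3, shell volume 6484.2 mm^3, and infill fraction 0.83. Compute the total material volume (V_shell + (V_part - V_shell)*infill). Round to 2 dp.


V_infill = (46103.0 - 6484.2) * 0.83 = 32883.6
V_total = 6484.2 + 32883.6 = 39367.8 mm^3


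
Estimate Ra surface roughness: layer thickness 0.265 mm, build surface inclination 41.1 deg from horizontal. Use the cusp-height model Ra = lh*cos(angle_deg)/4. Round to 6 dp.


Ra = 0.265 * cos(41.1) / 4 = 0.049924 mm


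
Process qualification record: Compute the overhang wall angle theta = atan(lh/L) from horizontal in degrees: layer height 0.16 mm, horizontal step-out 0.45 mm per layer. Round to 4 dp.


angle = atan(0.16/0.45) = 19.5731 degrees


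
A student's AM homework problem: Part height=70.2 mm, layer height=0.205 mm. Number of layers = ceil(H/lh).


Layers = ceil(70.2/0.205) = 343


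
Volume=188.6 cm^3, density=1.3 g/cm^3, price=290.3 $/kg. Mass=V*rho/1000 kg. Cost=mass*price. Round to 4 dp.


Mass = 188.6*1.3/1000 = 0.24518 kg
Cost = 0.24518 * 290.3 = 71.1758 $


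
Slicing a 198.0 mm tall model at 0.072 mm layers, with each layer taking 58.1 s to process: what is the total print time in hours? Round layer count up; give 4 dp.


Layers = ceil(198.0/0.072) = 2750
t = 2750 * 58.1 / 3600 = 44.3819 hrs


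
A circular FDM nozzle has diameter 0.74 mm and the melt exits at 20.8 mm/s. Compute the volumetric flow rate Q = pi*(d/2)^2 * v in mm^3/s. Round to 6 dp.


A = pi*(0.74/2)^2 = 0.43008403 mm^2
Q = 0.43008403 * 20.8 = 8.945748 mm^3/s


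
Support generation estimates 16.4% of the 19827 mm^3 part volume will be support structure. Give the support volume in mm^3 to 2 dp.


V_support = 19827 * 0.164 = 3251.63 mm^3


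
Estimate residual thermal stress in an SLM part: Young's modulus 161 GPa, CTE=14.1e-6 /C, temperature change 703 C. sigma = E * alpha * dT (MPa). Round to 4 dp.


sigma = 161*1000 * 14.1e-6 * 703 = 1595.8803 MPa


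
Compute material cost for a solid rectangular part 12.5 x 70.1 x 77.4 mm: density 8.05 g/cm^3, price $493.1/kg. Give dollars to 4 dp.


V = 12.5 * 70.1 * 77.4 = 67821.75 mm^3 = 67.82175 cm^3
Mass = 67.82175 * 8.05 / 1000 = 0.54596509 kg
Cost = 0.54596509 * 493.1 = 269.2154 $


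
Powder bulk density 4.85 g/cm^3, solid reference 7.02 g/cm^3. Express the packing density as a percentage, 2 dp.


Packing = (4.85/7.02)*100 = 69.09 %


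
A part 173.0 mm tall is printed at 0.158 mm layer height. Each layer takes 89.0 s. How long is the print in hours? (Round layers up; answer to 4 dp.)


Layers = ceil(173.0/0.158) = 1095
t = 1095 * 89.0 / 3600 = 27.0708 hrs


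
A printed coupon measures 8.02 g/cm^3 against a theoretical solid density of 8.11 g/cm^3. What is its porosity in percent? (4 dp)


Porosity = (1-8.02/8.11)*100 = 1.1097 %


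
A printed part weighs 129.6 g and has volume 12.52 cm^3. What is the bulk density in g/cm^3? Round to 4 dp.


rho = 129.6 / 12.52 = 10.3514 g/cm^3


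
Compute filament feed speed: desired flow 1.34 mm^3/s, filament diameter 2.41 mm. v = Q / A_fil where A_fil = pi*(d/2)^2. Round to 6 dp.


A = pi*(2.41/2)^2 = 4.561671
v = 1.34 / 4.561671 = 0.293752 mm/s


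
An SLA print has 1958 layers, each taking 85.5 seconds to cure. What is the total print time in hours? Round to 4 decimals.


t = 1958 * 85.5 / 3600 = 46.5025 hrs


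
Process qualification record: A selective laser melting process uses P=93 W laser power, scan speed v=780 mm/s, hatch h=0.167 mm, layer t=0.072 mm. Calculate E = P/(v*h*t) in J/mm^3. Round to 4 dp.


E = 93 / (780*0.167*0.072) = 9.9161 J/mm^3


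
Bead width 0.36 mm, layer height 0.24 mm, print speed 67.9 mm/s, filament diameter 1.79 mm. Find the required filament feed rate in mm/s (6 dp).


Q = 0.36 * 0.24 * 67.9 = 5.86656 mm^3/s
A_fil = pi*(1.79/2)^2 = 2.51649426 mm^2
v_feed = 5.86656 / 2.51649426 = 2.331243 mm/s


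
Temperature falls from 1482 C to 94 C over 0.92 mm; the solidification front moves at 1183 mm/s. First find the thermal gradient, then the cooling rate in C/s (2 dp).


G = (1482-94)/0.92 = 1508.69565217 C/mm
CR = 1508.69565217 * 1183 = 1784786.96 C/s


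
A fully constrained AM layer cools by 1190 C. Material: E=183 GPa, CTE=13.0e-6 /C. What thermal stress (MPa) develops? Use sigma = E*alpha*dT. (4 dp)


sigma = 183*1000 * 13.0e-6 * 1190 = 2831.01 MPa


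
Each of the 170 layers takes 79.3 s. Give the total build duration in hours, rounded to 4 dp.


t = 170 * 79.3 / 3600 = 3.7447 hrs


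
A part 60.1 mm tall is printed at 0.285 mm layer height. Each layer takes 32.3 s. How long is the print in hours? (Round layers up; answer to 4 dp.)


Layers = ceil(60.1/0.285) = 211
t = 211 * 32.3 / 3600 = 1.8931 hrs


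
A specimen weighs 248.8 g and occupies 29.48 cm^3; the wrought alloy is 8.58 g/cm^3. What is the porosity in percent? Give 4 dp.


rho_part = 248.8 / 29.48 = 8.43962008 g/cm^3
Porosity = (1 - 8.43962008/8.58)*100 = 1.6361 %


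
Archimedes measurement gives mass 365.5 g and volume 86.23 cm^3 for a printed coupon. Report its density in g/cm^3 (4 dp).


rho = 365.5 / 86.23 = 4.2387 g/cm^3


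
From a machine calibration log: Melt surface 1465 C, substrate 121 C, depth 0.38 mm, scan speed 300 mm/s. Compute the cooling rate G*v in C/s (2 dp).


G = (1465-121)/0.38 = 3536.84210526 C/mm
CR = 3536.84210526 * 300 = 1061052.63 C/s


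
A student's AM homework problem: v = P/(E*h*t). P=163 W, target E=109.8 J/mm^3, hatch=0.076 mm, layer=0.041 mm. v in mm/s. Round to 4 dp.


v = 163 / (109.8*0.076*0.041) = 476.4176 mm/s


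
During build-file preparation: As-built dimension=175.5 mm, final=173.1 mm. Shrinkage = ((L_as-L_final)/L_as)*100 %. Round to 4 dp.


Shrinkage = ((175.5-173.1)/175.5)*100 = 1.3675 %


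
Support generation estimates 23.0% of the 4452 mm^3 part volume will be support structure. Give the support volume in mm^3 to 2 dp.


V_support = 4452 * 0.23 = 1023.96 mm^3


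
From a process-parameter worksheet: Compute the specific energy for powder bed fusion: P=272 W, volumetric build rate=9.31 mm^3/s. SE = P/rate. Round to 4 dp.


SE = 272 / 9.31 = 29.2159 J/mm^3


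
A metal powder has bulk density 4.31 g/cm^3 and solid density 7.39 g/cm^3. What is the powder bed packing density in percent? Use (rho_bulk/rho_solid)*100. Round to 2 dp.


Packing = (4.31/7.39)*100 = 58.32 %


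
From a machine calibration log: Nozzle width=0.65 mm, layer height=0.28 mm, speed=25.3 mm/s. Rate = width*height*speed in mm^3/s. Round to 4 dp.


Rate = 0.65 * 0.28 * 25.3 = 4.6046 mm^3/s


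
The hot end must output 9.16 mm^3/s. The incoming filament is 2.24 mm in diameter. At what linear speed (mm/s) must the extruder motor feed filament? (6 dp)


A = pi*(2.24/2)^2 = 3.940814
v = 9.16 / 3.940814 = 2.324393 mm/s


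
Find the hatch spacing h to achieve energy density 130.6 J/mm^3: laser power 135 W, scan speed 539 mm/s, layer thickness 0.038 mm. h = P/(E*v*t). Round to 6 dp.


h = 135 / (130.6*539*0.038) = 0.050468 mm


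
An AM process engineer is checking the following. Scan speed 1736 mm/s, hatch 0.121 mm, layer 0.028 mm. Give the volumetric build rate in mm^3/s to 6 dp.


Rate = 1736 * 0.121 * 0.028 = 5.881568 mm^3/s


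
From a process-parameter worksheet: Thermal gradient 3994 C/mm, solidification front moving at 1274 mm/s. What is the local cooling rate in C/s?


CR = 3994 * 1274 = 5088356 C/s


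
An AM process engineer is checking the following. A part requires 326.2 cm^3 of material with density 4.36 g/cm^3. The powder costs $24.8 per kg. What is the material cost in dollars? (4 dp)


Mass = 326.2*4.36/1000 = 1.422232 kg
Cost = 1.422232 * 24.8 = 35.2714 $


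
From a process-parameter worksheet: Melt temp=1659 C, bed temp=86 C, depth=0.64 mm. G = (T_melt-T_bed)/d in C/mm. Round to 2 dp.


G = (1659-86)/0.64 = 2457.81 C/mm


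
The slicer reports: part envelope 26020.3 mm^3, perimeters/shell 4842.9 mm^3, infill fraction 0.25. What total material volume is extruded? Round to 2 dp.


V_infill = (26020.3 - 4842.9) * 0.25 = 5294.35
V_total = 4842.9 + 5294.35 = 10137.25 mm^3


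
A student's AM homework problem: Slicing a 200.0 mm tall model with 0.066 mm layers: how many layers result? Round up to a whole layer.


Layers = ceil(200.0/0.066) = 3031


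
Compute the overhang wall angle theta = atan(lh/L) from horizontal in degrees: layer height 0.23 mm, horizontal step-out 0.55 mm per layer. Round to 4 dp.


angle = atan(0.23/0.55) = 22.6938 degrees


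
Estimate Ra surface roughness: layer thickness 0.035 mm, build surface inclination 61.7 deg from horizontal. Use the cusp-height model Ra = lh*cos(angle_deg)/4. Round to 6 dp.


Ra = 0.035 * cos(61.7) / 4 = 0.004148 mm


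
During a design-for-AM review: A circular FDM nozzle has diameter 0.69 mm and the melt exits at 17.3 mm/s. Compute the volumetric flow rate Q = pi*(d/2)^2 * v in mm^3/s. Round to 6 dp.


A = pi*(0.69/2)^2 = 0.37392807 mm^2
Q = 0.37392807 * 17.3 = 6.468956 mm^3/s


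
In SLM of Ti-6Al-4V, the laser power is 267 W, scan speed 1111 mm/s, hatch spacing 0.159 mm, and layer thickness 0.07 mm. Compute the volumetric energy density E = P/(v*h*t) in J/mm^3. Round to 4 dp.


E = 267 / (1111*0.159*0.07) = 21.5925 J/mm^3


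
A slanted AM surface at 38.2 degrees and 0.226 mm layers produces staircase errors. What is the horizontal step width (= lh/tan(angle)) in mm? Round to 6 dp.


step = 0.226 / tan(38.2) = 0.287195 mm


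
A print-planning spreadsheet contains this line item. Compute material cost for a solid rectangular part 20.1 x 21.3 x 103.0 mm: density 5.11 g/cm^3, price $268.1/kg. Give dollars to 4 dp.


V = 20.1 * 21.3 * 103.0 = 44097.39 mm^3 = 44.09739 cm^3
Mass = 44.09739 * 5.11 / 1000 = 0.22533766 kg
Cost = 0.22533766 * 268.1 = 60.413 $


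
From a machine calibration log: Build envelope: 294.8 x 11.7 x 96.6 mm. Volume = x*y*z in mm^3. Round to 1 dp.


V = 294.8 * 11.7 * 96.6 = 333188.9 mm^3


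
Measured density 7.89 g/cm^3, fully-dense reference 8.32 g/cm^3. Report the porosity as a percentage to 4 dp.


Porosity = (1-7.89/8.32)*100 = 5.1683 %


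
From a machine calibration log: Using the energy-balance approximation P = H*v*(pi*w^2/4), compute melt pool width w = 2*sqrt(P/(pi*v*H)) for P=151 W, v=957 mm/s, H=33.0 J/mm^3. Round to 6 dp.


w = 2*sqrt(151/(pi*957*33.0)) = 0.078024 mm


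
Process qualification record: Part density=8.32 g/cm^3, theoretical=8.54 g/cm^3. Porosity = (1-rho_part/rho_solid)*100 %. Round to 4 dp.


Porosity = (1-8.32/8.54)*100 = 2.5761 %


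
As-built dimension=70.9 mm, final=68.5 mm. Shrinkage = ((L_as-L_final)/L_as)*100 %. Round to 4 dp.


Shrinkage = ((70.9-68.5)/70.9)*100 = 3.385 %


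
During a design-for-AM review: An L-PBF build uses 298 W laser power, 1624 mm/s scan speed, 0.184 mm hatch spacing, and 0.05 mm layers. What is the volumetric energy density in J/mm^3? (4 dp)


E = 298 / (1624*0.184*0.05) = 19.9454 J/mm^3


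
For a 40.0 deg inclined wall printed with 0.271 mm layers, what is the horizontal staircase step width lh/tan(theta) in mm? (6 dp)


step = 0.271 / tan(40.0) = 0.322965 mm


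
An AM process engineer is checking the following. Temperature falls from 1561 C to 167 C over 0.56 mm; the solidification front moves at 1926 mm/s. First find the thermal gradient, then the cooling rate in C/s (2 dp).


G = (1561-167)/0.56 = 2489.28571429 C/mm
CR = 2489.28571429 * 1926 = 4794364.29 C/s


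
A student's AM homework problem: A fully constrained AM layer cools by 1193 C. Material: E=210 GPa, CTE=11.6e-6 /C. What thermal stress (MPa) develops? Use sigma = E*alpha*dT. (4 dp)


sigma = 210*1000 * 11.6e-6 * 1193 = 2906.148 MPa


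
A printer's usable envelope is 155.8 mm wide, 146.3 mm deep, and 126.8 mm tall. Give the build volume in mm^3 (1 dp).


V = 155.8 * 146.3 * 126.8 = 2890220.9 mm^3


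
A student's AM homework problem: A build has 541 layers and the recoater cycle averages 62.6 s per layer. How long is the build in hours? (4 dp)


t = 541 * 62.6 / 3600 = 9.4074 hrs


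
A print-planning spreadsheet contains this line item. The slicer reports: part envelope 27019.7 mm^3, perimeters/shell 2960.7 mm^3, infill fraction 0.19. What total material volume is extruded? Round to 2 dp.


V_infill = (27019.7 - 2960.7) * 0.19 = 4571.21
V_total = 2960.7 + 4571.21 = 7531.91 mm^3


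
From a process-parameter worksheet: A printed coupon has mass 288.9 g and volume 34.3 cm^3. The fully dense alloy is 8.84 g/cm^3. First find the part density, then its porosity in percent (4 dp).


rho_part = 288.9 / 34.3 = 8.42274052 g/cm^3
Porosity = (1 - 8.42274052/8.84)*100 = 4.7201 %


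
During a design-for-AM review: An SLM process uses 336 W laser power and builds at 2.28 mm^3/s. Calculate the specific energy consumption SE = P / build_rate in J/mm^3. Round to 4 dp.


SE = 336 / 2.28 = 147.3684 J/mm^3


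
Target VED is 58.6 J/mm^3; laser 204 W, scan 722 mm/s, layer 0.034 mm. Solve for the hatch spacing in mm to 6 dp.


h = 204 / (58.6*722*0.034) = 0.141813 mm


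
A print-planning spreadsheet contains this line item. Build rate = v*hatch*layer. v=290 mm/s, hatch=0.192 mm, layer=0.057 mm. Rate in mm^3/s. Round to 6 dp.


Rate = 290 * 0.192 * 0.057 = 3.17376 mm^3/s


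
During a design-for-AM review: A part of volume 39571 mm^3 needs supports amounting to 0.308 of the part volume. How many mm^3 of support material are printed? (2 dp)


V_support = 39571 * 0.308 = 12187.87 mm^3


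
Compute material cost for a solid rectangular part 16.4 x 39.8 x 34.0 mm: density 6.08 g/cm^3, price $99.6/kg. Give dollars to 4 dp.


V = 16.4 * 39.8 * 34.0 = 22192.48 mm^3 = 22.19248 cm^3
Mass = 22.19248 * 6.08 / 1000 = 0.13493028 kg
Cost = 0.13493028 * 99.6 = 13.4391 $


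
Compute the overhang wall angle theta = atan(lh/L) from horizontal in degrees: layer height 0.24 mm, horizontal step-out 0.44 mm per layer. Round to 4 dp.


angle = atan(0.24/0.44) = 28.6105 degrees


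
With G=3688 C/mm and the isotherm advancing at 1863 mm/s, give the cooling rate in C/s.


CR = 3688 * 1863 = 6870744 C/s


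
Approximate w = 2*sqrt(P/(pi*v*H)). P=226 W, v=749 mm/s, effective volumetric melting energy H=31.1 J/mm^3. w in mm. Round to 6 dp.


w = 2*sqrt(226/(pi*749*31.1)) = 0.111145 mm


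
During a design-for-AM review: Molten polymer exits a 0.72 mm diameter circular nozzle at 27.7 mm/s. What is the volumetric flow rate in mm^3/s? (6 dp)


A = pi*(0.72/2)^2 = 0.40715041 mm^2
Q = 0.40715041 * 27.7 = 11.278066 mm^3/s


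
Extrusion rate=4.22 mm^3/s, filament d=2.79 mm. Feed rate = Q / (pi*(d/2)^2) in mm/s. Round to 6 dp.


A = pi*(2.79/2)^2 = 6.113618
v = 4.22 / 6.113618 = 0.690262 mm/s


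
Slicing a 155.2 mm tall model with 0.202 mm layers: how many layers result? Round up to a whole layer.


Layers = ceil(155.2/0.202) = 769


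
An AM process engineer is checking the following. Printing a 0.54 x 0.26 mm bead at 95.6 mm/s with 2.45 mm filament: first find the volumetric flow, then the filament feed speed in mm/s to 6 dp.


Q = 0.54 * 0.26 * 95.6 = 13.42224 mm^3/s
A_fil = pi*(2.45/2)^2 = 4.71435248 mm^2
v_feed = 13.42224 / 4.71435248 = 2.847101 mm/s


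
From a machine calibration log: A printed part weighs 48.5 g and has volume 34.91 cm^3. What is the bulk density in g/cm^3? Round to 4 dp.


rho = 48.5 / 34.91 = 1.3893 g/cm^3


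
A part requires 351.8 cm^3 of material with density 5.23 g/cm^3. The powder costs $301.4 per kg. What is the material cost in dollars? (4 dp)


Mass = 351.8*5.23/1000 = 1.839914 kg
Cost = 1.839914 * 301.4 = 554.5501 $


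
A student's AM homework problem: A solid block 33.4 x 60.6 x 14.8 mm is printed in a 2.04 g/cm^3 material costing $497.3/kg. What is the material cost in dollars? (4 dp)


V = 33.4 * 60.6 * 14.8 = 29955.792 mm^3 = 29.955792 cm^3
Mass = 29.955792 * 2.04 / 1000 = 0.06110982 kg
Cost = 0.06110982 * 497.3 = 30.3899 $


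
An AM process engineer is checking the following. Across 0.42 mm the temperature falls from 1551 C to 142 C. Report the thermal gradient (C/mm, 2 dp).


G = (1551-142)/0.42 = 3354.76 C/mm


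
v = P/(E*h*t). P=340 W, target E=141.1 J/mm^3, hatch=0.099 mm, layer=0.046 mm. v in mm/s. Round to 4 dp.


v = 340 / (141.1*0.099*0.046) = 529.1257 mm/s


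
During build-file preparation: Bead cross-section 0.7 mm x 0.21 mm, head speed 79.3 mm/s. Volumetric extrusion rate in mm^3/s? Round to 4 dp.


Rate = 0.7 * 0.21 * 79.3 = 11.6571 mm^3/s


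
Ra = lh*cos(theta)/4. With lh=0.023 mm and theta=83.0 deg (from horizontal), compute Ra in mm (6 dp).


Ra = 0.023 * cos(83.0) / 4 = 0.000701 mm


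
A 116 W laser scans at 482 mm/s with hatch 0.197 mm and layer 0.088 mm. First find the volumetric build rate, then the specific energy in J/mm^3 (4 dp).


Build rate = 482 * 0.197 * 0.088 = 8.355952 mm^3/s
SE = 116 / 8.355952 = 13.8823 J/mm^3


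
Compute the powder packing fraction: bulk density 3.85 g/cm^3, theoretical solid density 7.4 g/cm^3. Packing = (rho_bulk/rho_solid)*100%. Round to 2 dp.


Packing = (3.85/7.4)*100 = 52.03 %


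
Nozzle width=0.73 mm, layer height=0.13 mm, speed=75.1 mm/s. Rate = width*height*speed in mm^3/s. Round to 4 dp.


Rate = 0.73 * 0.13 * 75.1 = 7.127 mm^3/s


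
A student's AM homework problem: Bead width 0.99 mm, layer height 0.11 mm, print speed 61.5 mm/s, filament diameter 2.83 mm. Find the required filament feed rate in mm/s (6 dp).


Q = 0.99 * 0.11 * 61.5 = 6.69735 mm^3/s
A_fil = pi*(2.83/2)^2 = 6.29017535 mm^2
v_feed = 6.69735 / 6.29017535 = 1.064732 mm/s


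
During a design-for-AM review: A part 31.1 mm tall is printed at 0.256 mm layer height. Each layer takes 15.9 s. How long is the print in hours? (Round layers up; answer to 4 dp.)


Layers = ceil(31.1/0.256) = 122
t = 122 * 15.9 / 3600 = 0.5388 hrs


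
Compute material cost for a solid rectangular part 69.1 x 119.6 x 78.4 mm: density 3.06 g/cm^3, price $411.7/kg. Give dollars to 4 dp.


V = 69.1 * 119.6 * 78.4 = 647925.824 mm^3 = 647.925824 cm^3
Mass = 647.925824 * 3.06 / 1000 = 1.98265302 kg
Cost = 1.98265302 * 411.7 = 816.2582 $


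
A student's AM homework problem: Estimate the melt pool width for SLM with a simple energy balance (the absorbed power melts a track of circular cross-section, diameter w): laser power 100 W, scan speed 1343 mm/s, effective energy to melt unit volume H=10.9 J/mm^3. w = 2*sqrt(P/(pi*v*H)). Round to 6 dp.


w = 2*sqrt(100/(pi*1343*10.9)) = 0.093262 mm


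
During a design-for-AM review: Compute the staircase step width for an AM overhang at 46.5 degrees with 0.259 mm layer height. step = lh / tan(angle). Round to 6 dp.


step = 0.259 / tan(46.5) = 0.245782 mm


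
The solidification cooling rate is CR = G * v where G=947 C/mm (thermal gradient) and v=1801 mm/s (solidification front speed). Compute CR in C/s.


CR = 947 * 1801 = 1705547 C/s


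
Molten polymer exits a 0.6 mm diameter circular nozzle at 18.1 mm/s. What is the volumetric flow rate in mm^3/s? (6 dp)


A = pi*(0.6/2)^2 = 0.28274334 mm^2
Q = 0.28274334 * 18.1 = 5.117654 mm^3/s


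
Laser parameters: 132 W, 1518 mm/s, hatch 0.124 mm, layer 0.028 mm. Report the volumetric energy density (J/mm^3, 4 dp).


E = 132 / (1518*0.124*0.028) = 25.0451 J/mm^3


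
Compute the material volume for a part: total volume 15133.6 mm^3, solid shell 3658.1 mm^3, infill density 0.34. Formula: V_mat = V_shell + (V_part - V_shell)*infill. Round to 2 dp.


V_infill = (15133.6 - 3658.1) * 0.34 = 3901.67
V_total = 3658.1 + 3901.67 = 7559.77 mm^3


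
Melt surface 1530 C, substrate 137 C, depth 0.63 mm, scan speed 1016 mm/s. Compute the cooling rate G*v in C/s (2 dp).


G = (1530-137)/0.63 = 2211.11111111 C/mm
CR = 2211.11111111 * 1016 = 2246488.89 C/s


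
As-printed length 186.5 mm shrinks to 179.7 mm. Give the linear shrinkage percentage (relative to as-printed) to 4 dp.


Shrinkage = ((186.5-179.7)/186.5)*100 = 3.6461 %


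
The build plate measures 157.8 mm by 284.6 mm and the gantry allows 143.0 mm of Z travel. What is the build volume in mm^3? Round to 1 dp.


V = 157.8 * 284.6 * 143.0 = 6422112.8 mm^3


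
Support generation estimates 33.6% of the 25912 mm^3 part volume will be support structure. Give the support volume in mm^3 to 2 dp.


V_support = 25912 * 0.336 = 8706.43 mm^3


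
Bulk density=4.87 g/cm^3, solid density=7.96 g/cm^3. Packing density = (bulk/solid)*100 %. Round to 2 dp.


Packing = (4.87/7.96)*100 = 61.18 %


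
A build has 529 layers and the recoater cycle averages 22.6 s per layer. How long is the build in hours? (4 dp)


t = 529 * 22.6 / 3600 = 3.3209 hrs


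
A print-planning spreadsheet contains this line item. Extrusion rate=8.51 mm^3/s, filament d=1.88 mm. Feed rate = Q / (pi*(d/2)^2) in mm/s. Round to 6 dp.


A = pi*(1.88/2)^2 = 2.775911
v = 8.51 / 2.775911 = 3.06566 mm/s


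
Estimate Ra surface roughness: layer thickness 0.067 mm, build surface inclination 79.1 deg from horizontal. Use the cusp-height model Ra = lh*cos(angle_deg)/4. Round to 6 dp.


Ra = 0.067 * cos(79.1) / 4 = 0.003167 mm


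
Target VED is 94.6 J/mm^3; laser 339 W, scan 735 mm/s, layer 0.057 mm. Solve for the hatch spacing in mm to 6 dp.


h = 339 / (94.6*735*0.057) = 0.085535 mm


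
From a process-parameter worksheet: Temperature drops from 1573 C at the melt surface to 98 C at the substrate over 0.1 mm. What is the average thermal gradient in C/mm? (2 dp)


G = (1573-98)/0.1 = 14750.0 C/mm


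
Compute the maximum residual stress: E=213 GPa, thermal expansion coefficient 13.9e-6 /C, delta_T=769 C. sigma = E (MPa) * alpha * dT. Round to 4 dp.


sigma = 213*1000 * 13.9e-6 * 769 = 2276.7783 MPa


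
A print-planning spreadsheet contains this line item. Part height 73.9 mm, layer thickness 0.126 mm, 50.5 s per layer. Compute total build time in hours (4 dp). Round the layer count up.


Layers = ceil(73.9/0.126) = 587
t = 587 * 50.5 / 3600 = 8.2343 hrs


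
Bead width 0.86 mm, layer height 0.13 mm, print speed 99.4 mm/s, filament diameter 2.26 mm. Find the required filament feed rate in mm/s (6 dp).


Q = 0.86 * 0.13 * 99.4 = 11.11292 mm^3/s
A_fil = pi*(2.26/2)^2 = 4.01149966 mm^2
v_feed = 11.11292 / 4.01149966 = 2.770266 mm/s


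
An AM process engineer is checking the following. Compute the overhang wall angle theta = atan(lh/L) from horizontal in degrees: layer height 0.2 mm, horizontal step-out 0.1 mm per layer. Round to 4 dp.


angle = atan(0.2/0.1) = 63.4349 degrees


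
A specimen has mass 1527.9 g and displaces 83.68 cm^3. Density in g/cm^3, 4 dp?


rho = 1527.9 / 83.68 = 18.2588 g/cm^3


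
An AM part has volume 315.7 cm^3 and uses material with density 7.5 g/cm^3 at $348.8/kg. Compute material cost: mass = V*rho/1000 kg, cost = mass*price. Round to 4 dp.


Mass = 315.7*7.5/1000 = 2.36775 kg
Cost = 2.36775 * 348.8 = 825.8712 $


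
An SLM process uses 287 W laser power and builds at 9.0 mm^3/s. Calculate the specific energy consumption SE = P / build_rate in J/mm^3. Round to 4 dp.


SE = 287 / 9.0 = 31.8889 J/mm^3


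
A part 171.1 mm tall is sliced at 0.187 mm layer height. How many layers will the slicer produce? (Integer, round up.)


Layers = ceil(171.1/0.187) = 915


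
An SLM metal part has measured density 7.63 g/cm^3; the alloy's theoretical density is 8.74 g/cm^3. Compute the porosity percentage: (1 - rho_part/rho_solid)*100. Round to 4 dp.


Porosity = (1-7.63/8.74)*100 = 12.7002 %


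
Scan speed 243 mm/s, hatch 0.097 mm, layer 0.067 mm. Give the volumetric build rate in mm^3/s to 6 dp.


Rate = 243 * 0.097 * 0.067 = 1.579257 mm^3/s


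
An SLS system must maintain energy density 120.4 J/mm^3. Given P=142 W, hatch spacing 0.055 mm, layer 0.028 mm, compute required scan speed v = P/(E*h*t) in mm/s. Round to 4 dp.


v = 142 / (120.4*0.055*0.028) = 765.8455 mm/s


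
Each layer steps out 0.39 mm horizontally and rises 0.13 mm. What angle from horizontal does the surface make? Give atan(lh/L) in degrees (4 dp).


angle = atan(0.13/0.39) = 18.4349 degrees


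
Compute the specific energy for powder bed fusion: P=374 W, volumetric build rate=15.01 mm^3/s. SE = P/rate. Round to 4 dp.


SE = 374 / 15.01 = 24.9167 J/mm^3


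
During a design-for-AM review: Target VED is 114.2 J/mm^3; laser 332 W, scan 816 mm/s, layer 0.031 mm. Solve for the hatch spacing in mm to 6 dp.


h = 332 / (114.2*816*0.031) = 0.114926 mm


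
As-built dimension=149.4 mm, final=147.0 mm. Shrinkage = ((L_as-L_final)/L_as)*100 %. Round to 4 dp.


Shrinkage = ((149.4-147.0)/149.4)*100 = 1.6064 %


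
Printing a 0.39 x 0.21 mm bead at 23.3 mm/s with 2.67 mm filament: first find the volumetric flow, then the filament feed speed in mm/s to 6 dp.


Q = 0.39 * 0.21 * 23.3 = 1.90827 mm^3/s
A_fil = pi*(2.67/2)^2 = 5.59902497 mm^2
v_feed = 1.90827 / 5.59902497 = 0.340822 mm/s


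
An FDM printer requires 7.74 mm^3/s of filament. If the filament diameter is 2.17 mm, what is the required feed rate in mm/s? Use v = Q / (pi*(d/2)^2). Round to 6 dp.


A = pi*(2.17/2)^2 = 3.698361
v = 7.74 / 3.698361 = 2.092819 mm/s
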